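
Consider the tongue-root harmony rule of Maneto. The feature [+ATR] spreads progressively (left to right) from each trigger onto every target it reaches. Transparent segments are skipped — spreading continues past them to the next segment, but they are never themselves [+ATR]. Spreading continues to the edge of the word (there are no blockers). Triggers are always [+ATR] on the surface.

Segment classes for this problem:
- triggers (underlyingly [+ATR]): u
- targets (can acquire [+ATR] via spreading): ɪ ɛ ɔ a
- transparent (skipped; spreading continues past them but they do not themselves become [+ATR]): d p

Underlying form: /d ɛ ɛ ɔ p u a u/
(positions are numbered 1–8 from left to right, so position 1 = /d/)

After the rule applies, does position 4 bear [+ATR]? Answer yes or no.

From /u/ at 6 rightward: 7 /a/ → [+ATR]; 8 /u/ is itself a trigger — this domain ends here.
From /u/ at 8 rightward: word edge.
Targets with no active source: positions 2 3 4 stay [-ATR].
[+ATR] positions on the surface: 6 7 8.

no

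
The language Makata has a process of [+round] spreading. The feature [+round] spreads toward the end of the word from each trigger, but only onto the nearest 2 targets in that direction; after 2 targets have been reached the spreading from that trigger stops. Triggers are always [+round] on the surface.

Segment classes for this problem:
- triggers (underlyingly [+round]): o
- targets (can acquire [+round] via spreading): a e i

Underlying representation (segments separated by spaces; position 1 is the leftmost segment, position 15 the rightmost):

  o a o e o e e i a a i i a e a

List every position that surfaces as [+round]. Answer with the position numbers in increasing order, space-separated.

1 2 3 4 5 6 7

From /o/ at 1 rightward: 2 /a/ → [+round]; 3 /o/ is itself a trigger — this domain ends here.
From /o/ at 3 rightward: 4 /e/ → [+round]; 5 /o/ is itself a trigger — this domain ends here.
From /o/ at 5 rightward: 6 /e/ → [+round]; 7 /e/ → [+round]; bound reached.
Targets with no active source: positions 8 9 10 11 12 13 14 15 stay [-round].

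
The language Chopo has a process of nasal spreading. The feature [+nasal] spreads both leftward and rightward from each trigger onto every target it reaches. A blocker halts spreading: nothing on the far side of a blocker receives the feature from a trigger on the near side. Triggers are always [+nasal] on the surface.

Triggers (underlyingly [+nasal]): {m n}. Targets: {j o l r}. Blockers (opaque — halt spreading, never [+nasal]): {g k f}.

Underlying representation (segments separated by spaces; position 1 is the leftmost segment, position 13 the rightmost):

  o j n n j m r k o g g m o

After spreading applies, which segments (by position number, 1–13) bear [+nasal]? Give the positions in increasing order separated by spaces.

From /n/ at 3 rightward: 4 /n/ is itself a trigger — this domain ends here.
From /n/ at 3 leftward: 2 /j/ → [+nasal]; 1 /o/ → [+nasal]; word edge.
From /n/ at 4 rightward: 5 /j/ → [+nasal]; 6 /m/ is itself a trigger — this domain ends here.
From /n/ at 4 leftward: 3 /n/ is itself a trigger — this domain ends here.
From /m/ at 6 rightward: 7 /r/ → [+nasal]; 8 /k/ blocks.
From /m/ at 6 leftward: 5 /j/ → [+nasal]; 4 /n/ is itself a trigger — this domain ends here.
From /m/ at 12 rightward: 13 /o/ → [+nasal]; word edge.
From /m/ at 12 leftward: 11 /g/ blocks.
Target with no active source: position 9 stays [-nasal].

1 2 3 4 5 6 7 12 13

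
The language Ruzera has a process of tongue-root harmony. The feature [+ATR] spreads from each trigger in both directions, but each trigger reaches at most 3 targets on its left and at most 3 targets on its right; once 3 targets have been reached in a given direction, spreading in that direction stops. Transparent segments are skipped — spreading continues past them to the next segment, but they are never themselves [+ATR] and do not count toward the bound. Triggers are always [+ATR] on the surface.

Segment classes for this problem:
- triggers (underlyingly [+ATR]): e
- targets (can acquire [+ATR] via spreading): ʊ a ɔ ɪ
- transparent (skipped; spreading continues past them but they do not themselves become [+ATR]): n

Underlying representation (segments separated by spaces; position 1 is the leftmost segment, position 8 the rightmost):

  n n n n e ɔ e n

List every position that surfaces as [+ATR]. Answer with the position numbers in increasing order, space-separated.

From /e/ at 5 rightward: 6 /ɔ/ → [+ATR]; 7 /e/ is itself a trigger — this domain ends here.
From /e/ at 5 leftward: 4 /n/ transparent; 3 /n/ transparent; 2 /n/ transparent; 1 /n/ transparent; word edge.
From /e/ at 7 rightward: 8 /n/ transparent; word edge.
From /e/ at 7 leftward: 6 /ɔ/ → [+ATR]; 5 /e/ is itself a trigger — this domain ends here.

5 6 7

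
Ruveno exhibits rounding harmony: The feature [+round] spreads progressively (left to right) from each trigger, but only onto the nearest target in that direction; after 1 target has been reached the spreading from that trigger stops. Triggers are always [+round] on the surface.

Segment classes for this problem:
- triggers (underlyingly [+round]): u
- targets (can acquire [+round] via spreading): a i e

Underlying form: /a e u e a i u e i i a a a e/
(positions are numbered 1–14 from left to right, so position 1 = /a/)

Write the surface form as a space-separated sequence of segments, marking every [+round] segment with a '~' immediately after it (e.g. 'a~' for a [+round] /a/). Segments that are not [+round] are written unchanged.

a e u~ e~ a i u~ e~ i i a a a e

From /u/ at 3 rightward: 4 /e/ → [+round]; bound reached.
From /u/ at 7 rightward: 8 /e/ → [+round]; bound reached.
Targets with no active source: positions 1 2 5 6 9 10 11 12 13 14 stay [-round].
[+round] positions on the surface: 3 4 7 8.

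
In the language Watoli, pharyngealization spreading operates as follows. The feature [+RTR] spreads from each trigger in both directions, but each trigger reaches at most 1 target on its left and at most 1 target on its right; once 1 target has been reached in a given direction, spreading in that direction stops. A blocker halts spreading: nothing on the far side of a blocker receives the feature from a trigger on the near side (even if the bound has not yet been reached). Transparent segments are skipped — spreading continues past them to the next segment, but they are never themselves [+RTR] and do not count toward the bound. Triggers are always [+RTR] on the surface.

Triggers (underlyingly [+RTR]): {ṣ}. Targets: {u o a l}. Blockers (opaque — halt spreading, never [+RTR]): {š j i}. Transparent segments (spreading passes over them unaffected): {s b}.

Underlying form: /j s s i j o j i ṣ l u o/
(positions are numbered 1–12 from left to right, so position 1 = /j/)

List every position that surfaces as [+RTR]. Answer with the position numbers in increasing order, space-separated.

9 10

From /ṣ/ at 9 rightward: 10 /l/ → [+RTR]; bound reached.
From /ṣ/ at 9 leftward: 8 /i/ blocks.
Targets with no active source: positions 6 11 12 stay [-emphatic].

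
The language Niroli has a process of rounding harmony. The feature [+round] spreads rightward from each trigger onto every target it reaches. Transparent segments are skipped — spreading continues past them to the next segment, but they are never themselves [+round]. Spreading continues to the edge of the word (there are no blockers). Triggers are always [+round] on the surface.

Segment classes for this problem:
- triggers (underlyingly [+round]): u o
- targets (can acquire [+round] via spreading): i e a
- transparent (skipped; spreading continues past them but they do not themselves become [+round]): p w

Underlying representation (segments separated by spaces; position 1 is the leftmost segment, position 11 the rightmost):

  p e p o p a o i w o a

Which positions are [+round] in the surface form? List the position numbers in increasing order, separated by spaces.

From /o/ at 4 rightward: 5 /p/ transparent; 6 /a/ → [+round]; 7 /o/ is itself a trigger — this domain ends here.
From /o/ at 7 rightward: 8 /i/ → [+round]; 9 /w/ transparent; 10 /o/ is itself a trigger — this domain ends here.
From /o/ at 10 rightward: 11 /a/ → [+round]; word edge.
Target with no active source: position 2 stays [-round].

4 6 7 8 10 11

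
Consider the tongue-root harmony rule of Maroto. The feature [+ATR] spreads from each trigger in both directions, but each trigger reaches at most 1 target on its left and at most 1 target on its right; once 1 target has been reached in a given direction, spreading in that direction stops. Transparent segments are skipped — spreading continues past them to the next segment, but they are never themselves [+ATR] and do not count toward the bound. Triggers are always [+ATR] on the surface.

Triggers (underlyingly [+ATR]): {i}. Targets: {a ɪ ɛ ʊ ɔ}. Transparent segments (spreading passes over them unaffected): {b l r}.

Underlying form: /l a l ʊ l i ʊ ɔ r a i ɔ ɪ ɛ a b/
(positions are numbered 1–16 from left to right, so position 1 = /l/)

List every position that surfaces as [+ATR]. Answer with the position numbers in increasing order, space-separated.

From /i/ at 6 rightward: 7 /ʊ/ → [+ATR]; bound reached.
From /i/ at 6 leftward: 5 /l/ transparent; 4 /ʊ/ → [+ATR]; bound reached.
From /i/ at 11 rightward: 12 /ɔ/ → [+ATR]; bound reached.
From /i/ at 11 leftward: 10 /a/ → [+ATR]; bound reached.
Targets with no active source: positions 2 8 13 14 15 stay [-ATR].

4 6 7 10 11 12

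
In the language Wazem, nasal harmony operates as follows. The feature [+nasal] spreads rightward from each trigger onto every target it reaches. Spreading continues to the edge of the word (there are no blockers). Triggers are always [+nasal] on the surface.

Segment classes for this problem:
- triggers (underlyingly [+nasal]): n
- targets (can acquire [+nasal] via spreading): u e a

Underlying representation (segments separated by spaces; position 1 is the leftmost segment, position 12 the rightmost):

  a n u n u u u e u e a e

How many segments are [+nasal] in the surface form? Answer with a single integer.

11

From /n/ at 2 rightward: 3 /u/ → [+nasal]; 4 /n/ is itself a trigger — this domain ends here.
From /n/ at 4 rightward: 5 /u/ → [+nasal]; 6 /u/ → [+nasal]; 7 /u/ → [+nasal]; 8 /e/ → [+nasal]; 9 /u/ → [+nasal]; 10 /e/ → [+nasal]; 11 /a/ → [+nasal]; 12 /e/ → [+nasal]; word edge.
Target with no active source: position 1 stays [-nasal].
[+nasal] positions on the surface: 2 3 4 5 6 7 8 9 10 11 12.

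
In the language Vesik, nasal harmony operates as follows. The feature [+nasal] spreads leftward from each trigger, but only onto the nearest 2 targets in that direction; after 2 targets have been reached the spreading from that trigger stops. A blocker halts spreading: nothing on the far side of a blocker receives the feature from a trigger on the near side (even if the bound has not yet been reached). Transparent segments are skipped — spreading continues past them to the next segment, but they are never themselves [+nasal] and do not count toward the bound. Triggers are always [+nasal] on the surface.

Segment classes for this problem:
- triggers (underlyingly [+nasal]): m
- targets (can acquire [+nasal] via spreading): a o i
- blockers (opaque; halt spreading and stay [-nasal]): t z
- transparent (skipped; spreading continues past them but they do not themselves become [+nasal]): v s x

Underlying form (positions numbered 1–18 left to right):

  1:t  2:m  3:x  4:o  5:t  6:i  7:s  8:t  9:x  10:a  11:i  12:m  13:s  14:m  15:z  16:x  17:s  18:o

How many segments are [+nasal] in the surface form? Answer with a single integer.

From /m/ at 2 leftward: 1 /t/ blocks.
From /m/ at 12 leftward: 11 /i/ → [+nasal]; 10 /a/ → [+nasal]; bound reached.
From /m/ at 14 leftward: 13 /s/ transparent; 12 /m/ is itself a trigger — this domain ends here.
Targets with no active source: positions 4 6 18 stay [-nasal].
[+nasal] positions on the surface: 2 10 11 12 14.

5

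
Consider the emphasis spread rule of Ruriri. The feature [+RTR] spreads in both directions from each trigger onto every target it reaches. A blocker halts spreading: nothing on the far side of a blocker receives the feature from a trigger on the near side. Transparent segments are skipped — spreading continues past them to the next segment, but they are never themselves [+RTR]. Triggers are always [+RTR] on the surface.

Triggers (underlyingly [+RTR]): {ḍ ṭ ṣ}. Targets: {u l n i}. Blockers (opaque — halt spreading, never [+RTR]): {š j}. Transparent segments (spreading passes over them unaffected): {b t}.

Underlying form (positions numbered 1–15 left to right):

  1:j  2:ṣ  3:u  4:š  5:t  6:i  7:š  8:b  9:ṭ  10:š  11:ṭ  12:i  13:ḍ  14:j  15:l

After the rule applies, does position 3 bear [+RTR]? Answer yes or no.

yes

From /ṣ/ at 2 rightward: 3 /u/ → [+RTR]; 4 /š/ blocks.
From /ṣ/ at 2 leftward: 1 /j/ blocks.
From /ṭ/ at 9 rightward: 10 /š/ blocks.
From /ṭ/ at 9 leftward: 8 /b/ transparent; 7 /š/ blocks.
From /ṭ/ at 11 rightward: 12 /i/ → [+RTR]; 13 /ḍ/ is itself a trigger — this domain ends here.
From /ṭ/ at 11 leftward: 10 /š/ blocks.
From /ḍ/ at 13 rightward: 14 /j/ blocks.
From /ḍ/ at 13 leftward: 12 /i/ → [+RTR]; 11 /ṭ/ is itself a trigger — this domain ends here.
Targets with no active source: positions 6 15 stay [-emphatic].
[+RTR] positions on the surface: 2 3 9 11 12 13.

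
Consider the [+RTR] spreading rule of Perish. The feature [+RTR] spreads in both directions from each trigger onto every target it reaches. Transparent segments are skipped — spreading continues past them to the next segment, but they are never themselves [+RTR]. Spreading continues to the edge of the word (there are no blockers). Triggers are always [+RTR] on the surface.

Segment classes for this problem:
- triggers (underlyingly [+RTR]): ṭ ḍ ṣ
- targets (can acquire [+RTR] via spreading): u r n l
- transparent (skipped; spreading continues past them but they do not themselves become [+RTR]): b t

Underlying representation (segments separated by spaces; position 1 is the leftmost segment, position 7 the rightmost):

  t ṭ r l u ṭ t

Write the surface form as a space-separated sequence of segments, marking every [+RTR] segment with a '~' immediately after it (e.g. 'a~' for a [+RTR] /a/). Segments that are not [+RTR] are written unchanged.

From /ṭ/ at 2 rightward: 3 /r/ → [+RTR]; 4 /l/ → [+RTR]; 5 /u/ → [+RTR]; 6 /ṭ/ is itself a trigger — this domain ends here.
From /ṭ/ at 2 leftward: 1 /t/ transparent; word edge.
From /ṭ/ at 6 rightward: 7 /t/ transparent; word edge.
From /ṭ/ at 6 leftward: 5 /u/ → [+RTR]; 4 /l/ → [+RTR]; 3 /r/ → [+RTR]; 2 /ṭ/ is itself a trigger — this domain ends here.
[+RTR] positions on the surface: 2 3 4 5 6.

t ṭ~ r~ l~ u~ ṭ~ t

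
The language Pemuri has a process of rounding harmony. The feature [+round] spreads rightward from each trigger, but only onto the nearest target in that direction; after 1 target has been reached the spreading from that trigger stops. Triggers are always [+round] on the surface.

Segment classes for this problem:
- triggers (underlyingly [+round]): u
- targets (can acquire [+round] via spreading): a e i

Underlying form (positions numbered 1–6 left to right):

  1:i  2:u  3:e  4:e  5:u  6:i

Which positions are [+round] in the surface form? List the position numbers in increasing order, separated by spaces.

From /u/ at 2 rightward: 3 /e/ → [+round]; bound reached.
From /u/ at 5 rightward: 6 /i/ → [+round]; bound reached.
Targets with no active source: positions 1 4 stay [-round].

2 3 5 6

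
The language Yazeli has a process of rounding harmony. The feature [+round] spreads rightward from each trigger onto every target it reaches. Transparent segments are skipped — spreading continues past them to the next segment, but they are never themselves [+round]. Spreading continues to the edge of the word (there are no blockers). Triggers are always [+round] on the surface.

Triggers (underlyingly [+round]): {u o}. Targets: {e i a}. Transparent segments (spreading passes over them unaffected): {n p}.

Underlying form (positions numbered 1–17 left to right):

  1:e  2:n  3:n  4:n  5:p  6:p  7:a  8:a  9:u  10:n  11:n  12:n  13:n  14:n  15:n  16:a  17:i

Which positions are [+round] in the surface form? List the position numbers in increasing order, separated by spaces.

From /u/ at 9 rightward: 10 /n/ transparent; 11 /n/ transparent; 12 /n/ transparent; 13 /n/ transparent; 14 /n/ transparent; 15 /n/ transparent; 16 /a/ → [+round]; 17 /i/ → [+round]; word edge.
Targets with no active source: positions 1 7 8 stay [-round].

9 16 17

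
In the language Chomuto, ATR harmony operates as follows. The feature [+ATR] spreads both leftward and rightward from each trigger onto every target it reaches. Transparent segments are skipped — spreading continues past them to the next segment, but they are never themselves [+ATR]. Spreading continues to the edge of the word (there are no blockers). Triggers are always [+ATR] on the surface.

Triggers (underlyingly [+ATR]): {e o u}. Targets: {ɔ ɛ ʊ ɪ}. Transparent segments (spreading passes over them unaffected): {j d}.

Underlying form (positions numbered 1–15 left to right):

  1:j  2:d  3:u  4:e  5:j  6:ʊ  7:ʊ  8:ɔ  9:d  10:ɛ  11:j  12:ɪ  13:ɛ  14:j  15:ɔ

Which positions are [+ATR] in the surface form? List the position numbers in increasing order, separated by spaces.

From /u/ at 3 rightward: 4 /e/ is itself a trigger — this domain ends here.
From /u/ at 3 leftward: 2 /d/ transparent; 1 /j/ transparent; word edge.
From /e/ at 4 rightward: 5 /j/ transparent; 6 /ʊ/ → [+ATR]; 7 /ʊ/ → [+ATR]; 8 /ɔ/ → [+ATR]; 9 /d/ transparent; 10 /ɛ/ → [+ATR]; 11 /j/ transparent; 12 /ɪ/ → [+ATR]; 13 /ɛ/ → [+ATR]; 14 /j/ transparent; 15 /ɔ/ → [+ATR]; word edge.
From /e/ at 4 leftward: 3 /u/ is itself a trigger — this domain ends here.

3 4 6 7 8 10 12 13 15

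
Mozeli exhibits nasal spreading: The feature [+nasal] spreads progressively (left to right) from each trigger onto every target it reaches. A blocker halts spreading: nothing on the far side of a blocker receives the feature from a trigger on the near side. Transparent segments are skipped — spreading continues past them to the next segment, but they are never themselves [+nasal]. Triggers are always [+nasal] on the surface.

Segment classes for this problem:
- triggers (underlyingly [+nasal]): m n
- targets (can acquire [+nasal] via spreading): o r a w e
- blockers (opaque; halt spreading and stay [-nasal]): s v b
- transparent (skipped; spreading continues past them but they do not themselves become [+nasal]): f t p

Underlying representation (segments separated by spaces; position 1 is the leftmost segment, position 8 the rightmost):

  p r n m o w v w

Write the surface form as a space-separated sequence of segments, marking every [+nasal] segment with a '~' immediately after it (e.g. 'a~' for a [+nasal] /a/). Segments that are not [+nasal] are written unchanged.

From /n/ at 3 rightward: 4 /m/ is itself a trigger — this domain ends here.
From /m/ at 4 rightward: 5 /o/ → [+nasal]; 6 /w/ → [+nasal]; 7 /v/ blocks.
Targets with no active source: positions 2 8 stay [-nasal].
[+nasal] positions on the surface: 3 4 5 6.

p r n~ m~ o~ w~ v w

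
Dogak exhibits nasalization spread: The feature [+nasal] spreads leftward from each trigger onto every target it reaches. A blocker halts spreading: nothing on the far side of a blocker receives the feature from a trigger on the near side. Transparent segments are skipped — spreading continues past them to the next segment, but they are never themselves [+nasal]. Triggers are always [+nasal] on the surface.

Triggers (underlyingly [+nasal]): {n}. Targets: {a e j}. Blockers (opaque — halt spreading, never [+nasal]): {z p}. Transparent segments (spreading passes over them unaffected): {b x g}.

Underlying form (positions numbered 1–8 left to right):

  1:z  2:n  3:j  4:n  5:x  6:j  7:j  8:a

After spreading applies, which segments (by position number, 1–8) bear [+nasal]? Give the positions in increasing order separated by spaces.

From /n/ at 2 leftward: 1 /z/ blocks.
From /n/ at 4 leftward: 3 /j/ → [+nasal]; 2 /n/ is itself a trigger — this domain ends here.
Targets with no active source: positions 6 7 8 stay [-nasal].

2 3 4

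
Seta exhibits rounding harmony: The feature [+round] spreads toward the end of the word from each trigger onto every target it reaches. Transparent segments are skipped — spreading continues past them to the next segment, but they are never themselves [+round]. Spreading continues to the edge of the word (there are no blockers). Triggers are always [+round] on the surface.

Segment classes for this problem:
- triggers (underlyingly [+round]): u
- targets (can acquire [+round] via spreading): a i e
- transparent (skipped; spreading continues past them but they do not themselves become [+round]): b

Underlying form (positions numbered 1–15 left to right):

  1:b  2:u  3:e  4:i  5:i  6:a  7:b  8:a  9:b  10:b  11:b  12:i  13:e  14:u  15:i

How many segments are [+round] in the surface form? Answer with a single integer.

From /u/ at 2 rightward: 3 /e/ → [+round]; 4 /i/ → [+round]; 5 /i/ → [+round]; 6 /a/ → [+round]; 7 /b/ transparent; 8 /a/ → [+round]; 9 /b/ transparent; 10 /b/ transparent; 11 /b/ transparent; 12 /i/ → [+round]; 13 /e/ → [+round]; 14 /u/ is itself a trigger — this domain ends here.
From /u/ at 14 rightward: 15 /i/ → [+round]; word edge.
[+round] positions on the surface: 2 3 4 5 6 8 12 13 14 15.

10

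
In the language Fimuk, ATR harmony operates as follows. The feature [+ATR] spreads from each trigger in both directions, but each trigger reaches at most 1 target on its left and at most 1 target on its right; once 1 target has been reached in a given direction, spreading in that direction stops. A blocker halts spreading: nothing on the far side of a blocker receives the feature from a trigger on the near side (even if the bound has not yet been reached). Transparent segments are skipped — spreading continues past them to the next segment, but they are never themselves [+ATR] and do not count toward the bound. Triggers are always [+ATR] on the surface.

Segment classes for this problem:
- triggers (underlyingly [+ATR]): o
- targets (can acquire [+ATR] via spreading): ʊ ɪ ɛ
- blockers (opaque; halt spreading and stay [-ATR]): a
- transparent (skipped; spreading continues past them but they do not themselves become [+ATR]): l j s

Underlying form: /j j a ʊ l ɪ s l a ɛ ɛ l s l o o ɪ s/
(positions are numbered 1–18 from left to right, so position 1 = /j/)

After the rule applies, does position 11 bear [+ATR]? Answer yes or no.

From /o/ at 15 rightward: 16 /o/ is itself a trigger — this domain ends here.
From /o/ at 15 leftward: 14 /l/ transparent; 13 /s/ transparent; 12 /l/ transparent; 11 /ɛ/ → [+ATR]; bound reached.
From /o/ at 16 rightward: 17 /ɪ/ → [+ATR]; bound reached.
From /o/ at 16 leftward: 15 /o/ is itself a trigger — this domain ends here.
Targets with no active source: positions 4 6 10 stay [-ATR].
[+ATR] positions on the surface: 11 15 16 17.

yes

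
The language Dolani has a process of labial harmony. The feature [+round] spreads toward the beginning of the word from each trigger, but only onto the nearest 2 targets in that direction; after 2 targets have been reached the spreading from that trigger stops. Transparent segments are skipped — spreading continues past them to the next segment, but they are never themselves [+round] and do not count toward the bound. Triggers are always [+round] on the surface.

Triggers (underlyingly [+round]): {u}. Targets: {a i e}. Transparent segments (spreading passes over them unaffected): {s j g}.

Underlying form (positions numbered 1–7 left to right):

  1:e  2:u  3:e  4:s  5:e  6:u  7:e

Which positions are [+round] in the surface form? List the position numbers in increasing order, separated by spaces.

1 2 3 5 6

From /u/ at 2 leftward: 1 /e/ → [+round]; word edge.
From /u/ at 6 leftward: 5 /e/ → [+round]; 4 /s/ transparent; 3 /e/ → [+round]; bound reached.
Target with no active source: position 7 stays [-round].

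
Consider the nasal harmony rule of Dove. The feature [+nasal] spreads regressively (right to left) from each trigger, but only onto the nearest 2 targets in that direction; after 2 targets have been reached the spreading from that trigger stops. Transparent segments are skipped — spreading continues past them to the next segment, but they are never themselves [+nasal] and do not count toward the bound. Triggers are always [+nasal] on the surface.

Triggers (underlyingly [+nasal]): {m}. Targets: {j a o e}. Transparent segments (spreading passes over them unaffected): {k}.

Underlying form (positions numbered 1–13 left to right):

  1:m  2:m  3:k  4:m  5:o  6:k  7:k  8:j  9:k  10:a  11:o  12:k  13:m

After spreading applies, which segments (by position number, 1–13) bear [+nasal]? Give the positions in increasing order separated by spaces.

1 2 4 10 11 13

From /m/ at 1 leftward: word edge.
From /m/ at 2 leftward: 1 /m/ is itself a trigger — this domain ends here.
From /m/ at 4 leftward: 3 /k/ transparent; 2 /m/ is itself a trigger — this domain ends here.
From /m/ at 13 leftward: 12 /k/ transparent; 11 /o/ → [+nasal]; 10 /a/ → [+nasal]; bound reached.
Targets with no active source: positions 5 8 stay [-nasal].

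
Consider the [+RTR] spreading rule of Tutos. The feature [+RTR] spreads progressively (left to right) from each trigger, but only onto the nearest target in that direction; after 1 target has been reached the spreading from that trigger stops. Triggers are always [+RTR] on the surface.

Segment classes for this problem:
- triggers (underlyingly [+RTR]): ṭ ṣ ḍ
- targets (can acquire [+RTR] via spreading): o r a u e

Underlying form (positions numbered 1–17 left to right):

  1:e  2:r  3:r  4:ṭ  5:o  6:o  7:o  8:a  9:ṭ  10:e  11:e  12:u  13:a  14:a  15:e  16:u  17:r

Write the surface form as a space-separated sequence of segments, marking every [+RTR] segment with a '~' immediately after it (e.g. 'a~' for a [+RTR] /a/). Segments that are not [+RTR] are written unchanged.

e r r ṭ~ o~ o o a ṭ~ e~ e u a a e u r

From /ṭ/ at 4 rightward: 5 /o/ → [+RTR]; bound reached.
From /ṭ/ at 9 rightward: 10 /e/ → [+RTR]; bound reached.
Targets with no active source: positions 1 2 3 6 7 8 11 12 13 14 15 16 17 stay [-emphatic].
[+RTR] positions on the surface: 4 5 9 10.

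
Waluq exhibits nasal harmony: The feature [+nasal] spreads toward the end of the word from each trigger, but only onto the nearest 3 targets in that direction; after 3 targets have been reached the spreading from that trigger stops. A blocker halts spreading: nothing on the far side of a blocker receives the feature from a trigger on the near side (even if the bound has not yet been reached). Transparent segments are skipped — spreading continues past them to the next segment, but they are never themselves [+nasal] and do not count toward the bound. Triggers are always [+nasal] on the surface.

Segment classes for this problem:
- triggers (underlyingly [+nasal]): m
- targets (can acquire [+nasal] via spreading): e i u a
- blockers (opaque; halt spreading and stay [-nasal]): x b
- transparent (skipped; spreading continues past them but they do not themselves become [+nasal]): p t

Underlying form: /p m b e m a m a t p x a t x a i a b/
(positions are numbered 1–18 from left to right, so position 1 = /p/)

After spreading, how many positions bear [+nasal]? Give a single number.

5

From /m/ at 2 rightward: 3 /b/ blocks.
From /m/ at 5 rightward: 6 /a/ → [+nasal]; 7 /m/ is itself a trigger — this domain ends here.
From /m/ at 7 rightward: 8 /a/ → [+nasal]; 9 /t/ transparent; 10 /p/ transparent; 11 /x/ blocks.
Targets with no active source: positions 4 12 15 16 17 stay [-nasal].
[+nasal] positions on the surface: 2 5 6 7 8.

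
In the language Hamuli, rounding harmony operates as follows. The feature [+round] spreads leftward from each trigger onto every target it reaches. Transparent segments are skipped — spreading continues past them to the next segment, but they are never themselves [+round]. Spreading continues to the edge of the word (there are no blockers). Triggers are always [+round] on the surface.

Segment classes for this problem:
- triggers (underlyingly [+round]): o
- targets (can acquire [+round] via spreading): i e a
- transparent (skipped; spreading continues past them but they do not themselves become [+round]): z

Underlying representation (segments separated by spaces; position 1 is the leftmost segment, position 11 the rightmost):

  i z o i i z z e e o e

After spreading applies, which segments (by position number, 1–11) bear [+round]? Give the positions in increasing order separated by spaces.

1 3 4 5 8 9 10

From /o/ at 3 leftward: 2 /z/ transparent; 1 /i/ → [+round]; word edge.
From /o/ at 10 leftward: 9 /e/ → [+round]; 8 /e/ → [+round]; 7 /z/ transparent; 6 /z/ transparent; 5 /i/ → [+round]; 4 /i/ → [+round]; 3 /o/ is itself a trigger — this domain ends here.
Target with no active source: position 11 stays [-round].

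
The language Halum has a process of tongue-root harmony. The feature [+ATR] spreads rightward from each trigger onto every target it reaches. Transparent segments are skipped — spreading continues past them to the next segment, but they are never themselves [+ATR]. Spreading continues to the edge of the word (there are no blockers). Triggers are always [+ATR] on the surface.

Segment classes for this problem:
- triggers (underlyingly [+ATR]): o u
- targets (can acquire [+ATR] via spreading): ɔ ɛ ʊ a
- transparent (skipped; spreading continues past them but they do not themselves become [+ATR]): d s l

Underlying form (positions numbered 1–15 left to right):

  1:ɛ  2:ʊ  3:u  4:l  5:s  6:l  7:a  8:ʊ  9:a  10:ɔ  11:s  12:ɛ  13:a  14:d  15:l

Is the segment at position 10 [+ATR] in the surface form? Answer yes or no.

From /u/ at 3 rightward: 4 /l/ transparent; 5 /s/ transparent; 6 /l/ transparent; 7 /a/ → [+ATR]; 8 /ʊ/ → [+ATR]; 9 /a/ → [+ATR]; 10 /ɔ/ → [+ATR]; 11 /s/ transparent; 12 /ɛ/ → [+ATR]; 13 /a/ → [+ATR]; 14 /d/ transparent; 15 /l/ transparent; word edge.
Targets with no active source: positions 1 2 stay [-ATR].
[+ATR] positions on the surface: 3 7 8 9 10 12 13.

yes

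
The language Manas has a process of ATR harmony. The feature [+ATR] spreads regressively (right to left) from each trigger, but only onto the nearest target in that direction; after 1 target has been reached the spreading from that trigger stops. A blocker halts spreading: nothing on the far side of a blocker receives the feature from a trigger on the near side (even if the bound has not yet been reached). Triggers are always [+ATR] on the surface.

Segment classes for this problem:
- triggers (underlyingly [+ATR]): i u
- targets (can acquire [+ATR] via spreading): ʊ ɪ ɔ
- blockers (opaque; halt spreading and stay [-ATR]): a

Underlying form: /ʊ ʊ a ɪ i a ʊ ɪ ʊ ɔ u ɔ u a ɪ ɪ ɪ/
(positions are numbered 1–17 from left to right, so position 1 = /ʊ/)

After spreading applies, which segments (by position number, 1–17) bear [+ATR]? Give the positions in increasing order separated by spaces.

From /i/ at 5 leftward: 4 /ɪ/ → [+ATR]; bound reached.
From /u/ at 11 leftward: 10 /ɔ/ → [+ATR]; bound reached.
From /u/ at 13 leftward: 12 /ɔ/ → [+ATR]; bound reached.
Targets with no active source: positions 1 2 7 8 9 15 16 17 stay [-ATR].

4 5 10 11 12 13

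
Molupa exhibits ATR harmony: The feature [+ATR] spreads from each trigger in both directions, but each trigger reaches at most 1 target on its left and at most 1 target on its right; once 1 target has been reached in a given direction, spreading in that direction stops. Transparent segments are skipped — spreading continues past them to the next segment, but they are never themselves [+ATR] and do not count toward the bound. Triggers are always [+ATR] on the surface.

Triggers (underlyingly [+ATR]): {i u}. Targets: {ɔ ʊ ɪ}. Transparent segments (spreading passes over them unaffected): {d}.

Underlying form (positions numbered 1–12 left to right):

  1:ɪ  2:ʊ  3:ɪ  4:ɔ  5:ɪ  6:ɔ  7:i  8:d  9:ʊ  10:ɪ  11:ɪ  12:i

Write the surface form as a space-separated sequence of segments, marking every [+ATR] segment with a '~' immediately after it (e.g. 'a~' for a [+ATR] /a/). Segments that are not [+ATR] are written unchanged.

ɪ ʊ ɪ ɔ ɪ ɔ~ i~ d ʊ~ ɪ ɪ~ i~

From /i/ at 7 rightward: 8 /d/ transparent; 9 /ʊ/ → [+ATR]; bound reached.
From /i/ at 7 leftward: 6 /ɔ/ → [+ATR]; bound reached.
From /i/ at 12 rightward: word edge.
From /i/ at 12 leftward: 11 /ɪ/ → [+ATR]; bound reached.
Targets with no active source: positions 1 2 3 4 5 10 stay [-ATR].
[+ATR] positions on the surface: 6 7 9 11 12.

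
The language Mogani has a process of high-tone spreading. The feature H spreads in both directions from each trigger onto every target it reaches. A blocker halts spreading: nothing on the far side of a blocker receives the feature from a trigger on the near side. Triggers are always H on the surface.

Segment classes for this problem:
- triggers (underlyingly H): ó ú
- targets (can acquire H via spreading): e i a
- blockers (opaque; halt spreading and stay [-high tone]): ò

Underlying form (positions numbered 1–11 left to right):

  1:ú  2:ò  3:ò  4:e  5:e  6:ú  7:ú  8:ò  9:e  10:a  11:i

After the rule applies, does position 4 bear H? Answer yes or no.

yes

From /ú/ at 1 rightward: 2 /ò/ blocks.
From /ú/ at 1 leftward: word edge.
From /ú/ at 6 rightward: 7 /ú/ is itself a trigger — this domain ends here.
From /ú/ at 6 leftward: 5 /e/ → H; 4 /e/ → H; 3 /ò/ blocks.
From /ú/ at 7 rightward: 8 /ò/ blocks.
From /ú/ at 7 leftward: 6 /ú/ is itself a trigger — this domain ends here.
Targets with no active source: positions 9 10 11 stay [-high tone].
H positions on the surface: 1 4 5 6 7.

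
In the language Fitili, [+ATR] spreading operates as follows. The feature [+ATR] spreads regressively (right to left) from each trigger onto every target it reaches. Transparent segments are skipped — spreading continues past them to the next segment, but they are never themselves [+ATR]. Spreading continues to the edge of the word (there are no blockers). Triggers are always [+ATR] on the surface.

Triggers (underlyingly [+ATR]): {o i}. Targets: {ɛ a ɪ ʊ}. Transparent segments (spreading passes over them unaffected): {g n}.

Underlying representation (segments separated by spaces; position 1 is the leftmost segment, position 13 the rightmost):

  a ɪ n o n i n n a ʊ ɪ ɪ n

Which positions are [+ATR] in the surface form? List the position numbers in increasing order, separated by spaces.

1 2 4 6

From /o/ at 4 leftward: 3 /n/ transparent; 2 /ɪ/ → [+ATR]; 1 /a/ → [+ATR]; word edge.
From /i/ at 6 leftward: 5 /n/ transparent; 4 /o/ is itself a trigger — this domain ends here.
Targets with no active source: positions 9 10 11 12 stay [-ATR].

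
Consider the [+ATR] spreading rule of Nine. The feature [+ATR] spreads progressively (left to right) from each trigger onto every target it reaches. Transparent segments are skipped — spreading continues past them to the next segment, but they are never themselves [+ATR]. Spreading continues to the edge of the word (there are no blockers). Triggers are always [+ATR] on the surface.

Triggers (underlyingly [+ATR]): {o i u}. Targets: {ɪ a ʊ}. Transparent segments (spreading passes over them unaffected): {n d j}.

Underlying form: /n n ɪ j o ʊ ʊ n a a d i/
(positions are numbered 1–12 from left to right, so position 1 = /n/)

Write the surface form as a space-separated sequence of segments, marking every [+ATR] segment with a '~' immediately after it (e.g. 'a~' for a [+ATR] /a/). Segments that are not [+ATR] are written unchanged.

From /o/ at 5 rightward: 6 /ʊ/ → [+ATR]; 7 /ʊ/ → [+ATR]; 8 /n/ transparent; 9 /a/ → [+ATR]; 10 /a/ → [+ATR]; 11 /d/ transparent; 12 /i/ is itself a trigger — this domain ends here.
From /i/ at 12 rightward: word edge.
Target with no active source: position 3 stays [-ATR].
[+ATR] positions on the surface: 5 6 7 9 10 12.

n n ɪ j o~ ʊ~ ʊ~ n a~ a~ d i~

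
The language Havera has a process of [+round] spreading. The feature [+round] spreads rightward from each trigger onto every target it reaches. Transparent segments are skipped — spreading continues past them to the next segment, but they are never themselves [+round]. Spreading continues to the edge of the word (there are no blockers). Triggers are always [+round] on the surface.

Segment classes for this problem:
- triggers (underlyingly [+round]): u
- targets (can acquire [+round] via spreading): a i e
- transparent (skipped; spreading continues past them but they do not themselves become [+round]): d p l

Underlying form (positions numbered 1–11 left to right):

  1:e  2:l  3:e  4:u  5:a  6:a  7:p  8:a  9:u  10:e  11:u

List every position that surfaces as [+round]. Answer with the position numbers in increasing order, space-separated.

From /u/ at 4 rightward: 5 /a/ → [+round]; 6 /a/ → [+round]; 7 /p/ transparent; 8 /a/ → [+round]; 9 /u/ is itself a trigger — this domain ends here.
From /u/ at 9 rightward: 10 /e/ → [+round]; 11 /u/ is itself a trigger — this domain ends here.
From /u/ at 11 rightward: word edge.
Targets with no active source: positions 1 3 stay [-round].

4 5 6 8 9 10 11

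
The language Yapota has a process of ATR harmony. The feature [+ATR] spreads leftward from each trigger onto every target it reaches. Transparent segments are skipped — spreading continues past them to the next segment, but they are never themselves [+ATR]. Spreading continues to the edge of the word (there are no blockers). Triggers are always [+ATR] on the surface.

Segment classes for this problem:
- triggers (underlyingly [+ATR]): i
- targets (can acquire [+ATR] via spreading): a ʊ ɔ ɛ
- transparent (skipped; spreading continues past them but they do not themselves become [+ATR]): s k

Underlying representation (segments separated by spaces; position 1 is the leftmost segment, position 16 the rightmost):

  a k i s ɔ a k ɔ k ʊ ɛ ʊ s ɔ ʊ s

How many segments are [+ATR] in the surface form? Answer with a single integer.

From /i/ at 3 leftward: 2 /k/ transparent; 1 /a/ → [+ATR]; word edge.
Targets with no active source: positions 5 6 8 10 11 12 14 15 stay [-ATR].
[+ATR] positions on the surface: 1 3.

2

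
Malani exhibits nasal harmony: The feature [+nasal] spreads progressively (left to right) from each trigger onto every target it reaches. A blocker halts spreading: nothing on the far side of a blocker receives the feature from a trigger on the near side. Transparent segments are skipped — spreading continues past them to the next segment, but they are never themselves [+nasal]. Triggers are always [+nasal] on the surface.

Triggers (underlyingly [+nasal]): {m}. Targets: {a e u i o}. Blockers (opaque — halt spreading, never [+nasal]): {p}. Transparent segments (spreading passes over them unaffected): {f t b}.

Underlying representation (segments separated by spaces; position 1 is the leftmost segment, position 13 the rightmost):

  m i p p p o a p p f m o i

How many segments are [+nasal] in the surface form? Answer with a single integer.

5

From /m/ at 1 rightward: 2 /i/ → [+nasal]; 3 /p/ blocks.
From /m/ at 11 rightward: 12 /o/ → [+nasal]; 13 /i/ → [+nasal]; word edge.
Targets with no active source: positions 6 7 stay [-nasal].
[+nasal] positions on the surface: 1 2 11 12 13.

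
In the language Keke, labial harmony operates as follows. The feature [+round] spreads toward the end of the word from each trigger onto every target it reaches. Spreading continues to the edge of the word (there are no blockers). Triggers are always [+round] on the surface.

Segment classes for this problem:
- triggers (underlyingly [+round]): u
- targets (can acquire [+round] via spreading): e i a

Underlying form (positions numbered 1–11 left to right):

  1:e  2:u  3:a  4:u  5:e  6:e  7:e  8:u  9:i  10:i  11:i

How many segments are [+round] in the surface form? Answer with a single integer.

From /u/ at 2 rightward: 3 /a/ → [+round]; 4 /u/ is itself a trigger — this domain ends here.
From /u/ at 4 rightward: 5 /e/ → [+round]; 6 /e/ → [+round]; 7 /e/ → [+round]; 8 /u/ is itself a trigger — this domain ends here.
From /u/ at 8 rightward: 9 /i/ → [+round]; 10 /i/ → [+round]; 11 /i/ → [+round]; word edge.
Target with no active source: position 1 stays [-round].
[+round] positions on the surface: 2 3 4 5 6 7 8 9 10 11.

10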